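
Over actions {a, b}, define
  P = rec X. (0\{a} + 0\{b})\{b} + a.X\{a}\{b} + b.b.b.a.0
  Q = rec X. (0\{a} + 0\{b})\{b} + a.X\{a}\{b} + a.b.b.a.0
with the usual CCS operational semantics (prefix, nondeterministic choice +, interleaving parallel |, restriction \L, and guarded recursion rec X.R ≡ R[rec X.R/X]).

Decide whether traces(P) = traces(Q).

P's transition system — 6 states:
  u0 = rec X. (0\{a} + 0\{b})\{b} + a.X\{a}\{b} + b.b.b.a.0 ⊢ ··a··> u1, ··b··> u2
  u1 = (rec X. (0\{a} + 0\{b})\{b} + a.X\{a}\{b} + b.b.b.a.0)\{a}\{b} ⊢ ∅
  u2 = b.b.a.0 ⊢ ··b··> u3
  u3 = b.a.0 ⊢ ··b··> u4
  u4 = a.0 ⊢ ··a··> u5
  u5 = 0 ⊢ ∅
Q's transition system — 6 states:
  v0 = rec X. (0\{a} + 0\{b})\{b} + a.X\{a}\{b} + a.b.b.a.0 ⊢ ··a··> v1, ··a··> v2
  v1 = (rec X. (0\{a} + 0\{b})\{b} + a.X\{a}\{b} + a.b.b.a.0)\{a}\{b} ⊢ ∅
  v2 = b.b.a.0 ⊢ ··b··> v3
  v3 = b.a.0 ⊢ ··b··> v4
  v4 = a.0 ⊢ ··a··> v5
  v5 = 0 ⊢ ∅
Executing b from P (initial set {u0}):
  after b @ step 1: {u2}
  — P admits the full trace.
Executing b from Q (initial set {v0}):
  after b @ step 1: ∅  — Q cannot continue

NO — witness ⟨b⟩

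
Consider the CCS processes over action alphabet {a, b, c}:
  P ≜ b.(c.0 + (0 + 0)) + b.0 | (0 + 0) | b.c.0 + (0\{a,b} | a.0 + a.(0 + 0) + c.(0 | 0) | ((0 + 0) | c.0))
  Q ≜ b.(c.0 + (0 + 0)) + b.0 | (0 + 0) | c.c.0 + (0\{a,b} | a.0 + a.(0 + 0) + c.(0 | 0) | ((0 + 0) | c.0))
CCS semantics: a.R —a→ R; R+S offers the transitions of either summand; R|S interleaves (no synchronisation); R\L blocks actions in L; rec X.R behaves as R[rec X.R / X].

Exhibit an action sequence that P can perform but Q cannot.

Reachable graph of P (13 states):
  s0 = b.(c.0 + (0 + 0)) + b.0 | (0 + 0) | b.c.0 + (0\{a,b} | a.0 + a.(0 + 0) + c.(0 | 0) | ((0 + 0) | c.0)) has moves =a=> s1, =a=> s2, =b=> s3, =b=> s4, =b=> s5, =c=> s6, =c=> s7
  s1 = 0 + 0 has moves stopped
  s2 = 0\{a,b} | 0 has moves stopped
  s3 = 0 | (0 + 0) | b.c.0 has moves =b=> s8
  s4 = b.0 | (0 + 0) | c.0 has moves =b=> s8, =c=> s9
  s5 = c.0 + (0 + 0) has moves =c=> s10
  s6 = 0 | 0 | ((0 + 0) | c.0) has moves =c=> s11
  s7 = c.(0 | 0) | ((0 + 0) | 0) has moves =c=> s11
  s8 = 0 | (0 + 0) | c.0 has moves =c=> s12
  s9 = b.0 | (0 + 0) | 0 has moves =b=> s12
  s10 = 0 has moves stopped
  s11 = 0 | 0 | ((0 + 0) | 0) has moves stopped
  s12 = 0 | (0 + 0) | 0 has moves stopped
Reachable graph of Q (13 states):
  t0 = b.(c.0 + (0 + 0)) + b.0 | (0 + 0) | c.c.0 + (0\{a,b} | a.0 + a.(0 + 0) + c.(0 | 0) | ((0 + 0) | c.0)) has moves =a=> t1, =a=> t2, =b=> t3, =b=> t4, =c=> t5, =c=> t6, =c=> t7
  t1 = 0 + 0 has moves stopped
  t2 = 0\{a,b} | 0 has moves stopped
  t3 = 0 | (0 + 0) | c.c.0 has moves =c=> t8
  t4 = c.0 + (0 + 0) has moves =c=> t9
  t5 = 0 | 0 | ((0 + 0) | c.0) has moves =c=> t10
  t6 = b.0 | (0 + 0) | c.0 has moves =b=> t8, =c=> t11
  t7 = c.(0 | 0) | ((0 + 0) | 0) has moves =c=> t10
  t8 = 0 | (0 + 0) | c.0 has moves =c=> t12
  t9 = 0 has moves stopped
  t10 = 0 | 0 | ((0 + 0) | 0) has moves stopped
  t11 = b.0 | (0 + 0) | 0 has moves =b=> t12
  t12 = 0 | (0 + 0) | 0 has moves stopped
Run σ = ⟨bb⟩ on P: start {s0}
  [1] b ⇒ {s3, s4, s5}
  [2] b ⇒ {s8}
  P completes σ.
Run σ = ⟨bb⟩ on Q: start {t0}
  [1] b ⇒ {t3, t4}
  [2] b ⇒ ∅  — Q cannot continue

bb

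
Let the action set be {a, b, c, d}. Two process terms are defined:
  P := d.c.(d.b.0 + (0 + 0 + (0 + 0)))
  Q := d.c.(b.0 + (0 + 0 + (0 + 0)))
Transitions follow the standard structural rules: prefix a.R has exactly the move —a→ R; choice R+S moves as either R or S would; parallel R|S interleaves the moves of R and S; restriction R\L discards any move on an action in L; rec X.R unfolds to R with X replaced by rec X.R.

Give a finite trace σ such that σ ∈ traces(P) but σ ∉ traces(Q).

dcd

Reachable graph of P (5 states):
  m0 = d.c.(d.b.0 + (0 + 0 + (0 + 0))) ⊢ -d-> m1
  m1 = c.(d.b.0 + (0 + 0 + (0 + 0))) ⊢ -c-> m2
  m2 = d.b.0 + (0 + 0 + (0 + 0)) ⊢ -d-> m3
  m3 = b.0 ⊢ -b-> m4
  m4 = 0 ⊢ deadlocked
Reachable graph of Q (4 states):
  n0 = d.c.(b.0 + (0 + 0 + (0 + 0))) ⊢ -d-> n1
  n1 = c.(b.0 + (0 + 0 + (0 + 0))) ⊢ -c-> n2
  n2 = b.0 + (0 + 0 + (0 + 0)) ⊢ -b-> n3
  n3 = 0 ⊢ deadlocked
Trace ⟨dcd⟩ through P, begin at {m0}:
  after d @ step 1: {m1}
  after c @ step 2: {m2}
  after d @ step 3: {m3}
  ✓ P
Trace ⟨dcd⟩ through Q, begin at {n0}:
  after d @ step 1: {n1}
  after c @ step 2: {n2}
  after d @ step 3: ∅ (Q stuck)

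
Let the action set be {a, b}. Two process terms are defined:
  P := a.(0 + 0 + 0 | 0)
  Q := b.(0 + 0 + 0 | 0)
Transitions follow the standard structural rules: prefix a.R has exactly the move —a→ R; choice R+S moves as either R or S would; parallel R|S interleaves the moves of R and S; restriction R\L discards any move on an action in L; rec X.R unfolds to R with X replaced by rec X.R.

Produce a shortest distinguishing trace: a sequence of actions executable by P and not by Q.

a

P's transition system — 2 states:
  p0 = a.(0 + 0 + 0 | 0) → -a-> p1
  p1 = 0 + 0 + 0 | 0 → deadlocked
Q's transition system — 2 states:
  q0 = b.(0 + 0 + 0 | 0) → -b-> q1
  q1 = 0 + 0 + 0 | 0 → deadlocked
Trace ⟨a⟩ through P, begin at {p0}:
  [1] a ⇒ {p1}
  — P admits the full trace.
Trace ⟨a⟩ through Q, begin at {q0}:
  [1] a ⇒ ∅  — Q cannot continue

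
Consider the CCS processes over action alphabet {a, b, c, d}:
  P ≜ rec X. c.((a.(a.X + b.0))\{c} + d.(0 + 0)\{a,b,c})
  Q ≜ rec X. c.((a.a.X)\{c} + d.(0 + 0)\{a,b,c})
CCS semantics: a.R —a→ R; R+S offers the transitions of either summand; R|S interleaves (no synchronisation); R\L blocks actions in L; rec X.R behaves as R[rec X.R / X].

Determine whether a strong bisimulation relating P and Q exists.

P ≁ Q

P's transition system — 6 states:
  u0 = rec X. c.((a.(a.X + b.0))\{c} + d.(0 + 0)\{a,b,c}) | —c→ u1
  u1 = (a.(a.(rec X. c.((a.(a.X + b.0))\{c} + d.(0 + 0)\{a,b,c})) + b.0))\{c} + d.(0 + 0)\{a,b,c} | —a→ u2, —d→ u3
  u2 = (a.(rec X. c.((a.(a.X + b.0))\{c} + d.(0 + 0)\{a,b,c})) + b.0)\{c} | —a→ u4, —b→ u5
  u3 = (0 + 0)\{a,b,c} | (no moves)
  u4 = (rec X. c.((a.(a.X + b.0))\{c} + d.(0 + 0)\{a,b,c}))\{c} | (no moves)
  u5 = 0\{c} | (no moves)
Q's transition system — 5 states:
  v0 = rec X. c.((a.a.X)\{c} + d.(0 + 0)\{a,b,c}) | —c→ v1
  v1 = (a.a.(rec X. c.((a.a.X)\{c} + d.(0 + 0)\{a,b,c})))\{c} + d.(0 + 0)\{a,b,c} | —a→ v2, —d→ v3
  v2 = (a.(rec X. c.((a.a.X)\{c} + d.(0 + 0)\{a,b,c})))\{c} | —a→ v4
  v3 = (0 + 0)\{a,b,c} | (no moves)
  v4 = (rec X. c.((a.a.X)\{c} + d.(0 + 0)\{a,b,c}))\{c} | (no moves)
Coarsest stable partition (strong bisimilarity classes):
  B0 = {u0}
  B1 = {u1}
  B2 = {u2}
  B3 = {u3, u4, u5, v3, v4}
  B4 = {v0}
  B5 = {v1}
  B6 = {v2}
u0 ∈ B0, v0 ∈ B4 → different blocks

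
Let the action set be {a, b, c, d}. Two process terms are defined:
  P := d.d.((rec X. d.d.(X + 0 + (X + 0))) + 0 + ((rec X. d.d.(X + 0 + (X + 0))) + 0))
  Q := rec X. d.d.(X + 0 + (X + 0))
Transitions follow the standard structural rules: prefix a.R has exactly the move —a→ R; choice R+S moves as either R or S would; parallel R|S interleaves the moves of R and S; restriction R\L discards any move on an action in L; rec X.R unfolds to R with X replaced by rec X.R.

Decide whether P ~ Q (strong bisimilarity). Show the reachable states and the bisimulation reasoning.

bisimilar

Reachable graph of P (3 states):
  p0 = d.d.((rec X. d.d.(X + 0 + (X + 0))) + 0 + ((rec X. d.d.(X + 0 + (X + 0))) + 0)) has moves --d--▸ p1
  p1 = d.((rec X. d.d.(X + 0 + (X + 0))) + 0 + ((rec X. d.d.(X + 0 + (X + 0))) + 0)) has moves --d--▸ p2
  p2 = (rec X. d.d.(X + 0 + (X + 0))) + 0 + ((rec X. d.d.(X + 0 + (X + 0))) + 0) has moves --d--▸ p1
Reachable graph of Q (3 states):
  q0 = rec X. d.d.(X + 0 + (X + 0)) has moves --d--▸ q1
  q1 = d.((rec X. d.d.(X + 0 + (X + 0))) + 0 + ((rec X. d.d.(X + 0 + (X + 0))) + 0)) has moves --d--▸ q2
  q2 = (rec X. d.d.(X + 0 + (X + 0))) + 0 + ((rec X. d.d.(X + 0 + (X + 0))) + 0) has moves --d--▸ q1
Partition-refinement fixed point:
  B0 = {p0, p1, p2, q0, q1, q2}
p0 ∈ B0, q0 ∈ B0 → same block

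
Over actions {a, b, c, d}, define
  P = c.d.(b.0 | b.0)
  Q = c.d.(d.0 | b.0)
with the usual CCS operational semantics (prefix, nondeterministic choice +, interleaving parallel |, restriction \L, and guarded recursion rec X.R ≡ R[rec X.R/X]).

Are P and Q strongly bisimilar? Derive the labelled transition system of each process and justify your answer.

P ≁ Q

LTS(P): 6 reachable states
  p0 = c.d.(b.0 | b.0) | -c-> p1
  p1 = d.(b.0 | b.0) | -d-> p2
  p2 = b.0 | b.0 | -b-> p3, -b-> p4
  p3 = 0 | b.0 | -b-> p5
  p4 = b.0 | 0 | -b-> p5
  p5 = 0 | 0 | ·
LTS(Q): 6 reachable states
  q0 = c.d.(d.0 | b.0) | -c-> q1
  q1 = d.(d.0 | b.0) | -d-> q2
  q2 = d.0 | b.0 | -b-> q3, -d-> q4
  q3 = d.0 | 0 | -d-> q5
  q4 = 0 | b.0 | -b-> q5
  q5 = 0 | 0 | ·
Coarsest stable partition (strong bisimilarity classes):
  B0 = {p0}
  B1 = {p1}
  B2 = {p2}
  B3 = {p3, p4, q4}
  B4 = {p5, q5}
  B5 = {q0}
  B6 = {q1}
  B7 = {q2}
  B8 = {q3}
p0 ∈ B0, q0 ∈ B5 → different blocks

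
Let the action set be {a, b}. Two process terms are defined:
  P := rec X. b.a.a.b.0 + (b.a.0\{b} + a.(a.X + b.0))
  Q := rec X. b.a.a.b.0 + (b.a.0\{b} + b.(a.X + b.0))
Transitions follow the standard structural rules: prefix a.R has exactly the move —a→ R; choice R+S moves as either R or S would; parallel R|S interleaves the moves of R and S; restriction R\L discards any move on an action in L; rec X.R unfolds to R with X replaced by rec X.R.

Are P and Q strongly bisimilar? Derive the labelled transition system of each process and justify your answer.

NO

LTS(P): 8 reachable states
  s0 = rec X. b.a.a.b.0 + (b.a.0\{b} + a.(a.X + b.0)) → —a→ s1, —b→ s2, —b→ s3
  s1 = a.(rec X. b.a.a.b.0 + (b.a.0\{b} + a.(a.X + b.0))) + b.0 → —a→ s0, —b→ s4
  s2 = a.0\{b} → —a→ s5
  s3 = a.a.b.0 → —a→ s6
  s4 = 0 → ∅
  s5 = 0\{b} → ∅
  s6 = a.b.0 → —a→ s7
  s7 = b.0 → —b→ s4
LTS(Q): 8 reachable states
  t0 = rec X. b.a.a.b.0 + (b.a.0\{b} + b.(a.X + b.0)) → —b→ t1, —b→ t2, —b→ t3
  t1 = a.(rec X. b.a.a.b.0 + (b.a.0\{b} + b.(a.X + b.0))) + b.0 → —a→ t0, —b→ t4
  t2 = a.0\{b} → —a→ t5
  t3 = a.a.b.0 → —a→ t6
  t4 = 0 → ∅
  t5 = 0\{b} → ∅
  t6 = a.b.0 → —a→ t7
  t7 = b.0 → —b→ t4
Coarsest stable partition (strong bisimilarity classes):
  B0 = {s0}
  B1 = {s3, t3}
  B2 = {s6, t6}
  B3 = {s7, t7}
  B4 = {s4, s5, t4, t5}
  B5 = {s1}
  B6 = {s2, t2}
  B7 = {t0}
  B8 = {t1}
s0 ∈ B0, t0 ∈ B7 → different blocks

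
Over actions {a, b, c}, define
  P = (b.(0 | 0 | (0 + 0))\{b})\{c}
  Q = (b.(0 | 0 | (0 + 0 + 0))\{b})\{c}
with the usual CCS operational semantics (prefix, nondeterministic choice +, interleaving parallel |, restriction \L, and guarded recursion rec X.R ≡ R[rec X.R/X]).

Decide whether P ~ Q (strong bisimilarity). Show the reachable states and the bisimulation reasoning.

Reachable graph of P (2 states):
  p0 = (b.(0 | 0 | (0 + 0))\{b})\{c} | =b=> p1
  p1 = (0 | 0 | (0 + 0))\{b}\{c} | (no moves)
Reachable graph of Q (2 states):
  q0 = (b.(0 | 0 | (0 + 0 + 0))\{b})\{c} | =b=> q1
  q1 = (0 | 0 | (0 + 0 + 0))\{b}\{c} | (no moves)
Coarsest stable partition (strong bisimilarity classes):
  B0 = {p0, q0}
  B1 = {p1, q1}
p0 ∈ B0, q0 ∈ B0 → same block

bisimilar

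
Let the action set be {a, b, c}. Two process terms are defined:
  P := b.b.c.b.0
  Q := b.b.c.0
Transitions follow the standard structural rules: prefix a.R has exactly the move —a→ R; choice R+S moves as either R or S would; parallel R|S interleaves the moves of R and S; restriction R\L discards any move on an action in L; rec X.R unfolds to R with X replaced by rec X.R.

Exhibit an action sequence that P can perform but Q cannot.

LTS(P): 5 reachable states
  u0 = b.b.c.b.0 → =b=> u1
  u1 = b.c.b.0 → =b=> u2
  u2 = c.b.0 → =c=> u3
  u3 = b.0 → =b=> u4
  u4 = 0 → stopped
LTS(Q): 4 reachable states
  v0 = b.b.c.0 → =b=> v1
  v1 = b.c.0 → =b=> v2
  v2 = c.0 → =c=> v3
  v3 = 0 → stopped
Trace ⟨bbcb⟩ through P, begin at {u0}:
  after b @ step 1: {u1}
  after b @ step 2: {u2}
  after c @ step 3: {u3}
  after b @ step 4: {u4}
  ✓ P
Trace ⟨bbcb⟩ through Q, begin at {v0}:
  after b @ step 1: {v1}
  after b @ step 2: {v2}
  after c @ step 3: {v3}
  after b @ step 4: ∅  — Q cannot continue

bbcb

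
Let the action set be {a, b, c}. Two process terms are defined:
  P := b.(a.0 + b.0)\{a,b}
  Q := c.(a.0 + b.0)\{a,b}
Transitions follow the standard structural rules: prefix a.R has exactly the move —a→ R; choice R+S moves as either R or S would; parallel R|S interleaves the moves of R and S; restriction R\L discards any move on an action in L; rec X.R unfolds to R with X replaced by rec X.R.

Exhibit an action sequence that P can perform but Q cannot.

LTS(P): 2 reachable states
  u0 = b.(a.0 + b.0)\{a,b} ⊢ -b-> u1
  u1 = (a.0 + b.0)\{a,b} ⊢ ∅
LTS(Q): 2 reachable states
  v0 = c.(a.0 + b.0)\{a,b} ⊢ -c-> v1
  v1 = (a.0 + b.0)\{a,b} ⊢ ∅
Trace ⟨b⟩ through P, begin at {u0}:
  [1] b ⇒ {u1}
  ✓ P
Trace ⟨b⟩ through Q, begin at {v0}:
  [1] b ⇒ ∅ (Q stuck)

b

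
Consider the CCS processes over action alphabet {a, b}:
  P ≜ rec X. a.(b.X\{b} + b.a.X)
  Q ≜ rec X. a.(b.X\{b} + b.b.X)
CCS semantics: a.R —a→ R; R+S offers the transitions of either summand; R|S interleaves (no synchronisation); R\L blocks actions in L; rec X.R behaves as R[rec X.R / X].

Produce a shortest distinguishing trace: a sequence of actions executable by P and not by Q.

abaa

LTS(P): 5 reachable states
  m0 = rec X. a.(b.X\{b} + b.a.X) :: ··a··> m1
  m1 = b.(rec X. a.(b.X\{b} + b.a.X))\{b} + b.a.(rec X. a.(b.X\{b} + b.a.X)) :: ··b··> m2, ··b··> m3
  m2 = (rec X. a.(b.X\{b} + b.a.X))\{b} :: ··a··> m4
  m3 = a.(rec X. a.(b.X\{b} + b.a.X)) :: ··a··> m0
  m4 = (b.(rec X. a.(b.X\{b} + b.a.X))\{b} + b.a.(rec X. a.(b.X\{b} + b.a.X)))\{b} :: ·
LTS(Q): 5 reachable states
  n0 = rec X. a.(b.X\{b} + b.b.X) :: ··a··> n1
  n1 = b.(rec X. a.(b.X\{b} + b.b.X))\{b} + b.b.(rec X. a.(b.X\{b} + b.b.X)) :: ··b··> n2, ··b··> n3
  n2 = (rec X. a.(b.X\{b} + b.b.X))\{b} :: ··a··> n4
  n3 = b.(rec X. a.(b.X\{b} + b.b.X)) :: ··b··> n0
  n4 = (b.(rec X. a.(b.X\{b} + b.b.X))\{b} + b.b.(rec X. a.(b.X\{b} + b.b.X)))\{b} :: ·
Executing abaa from P (initial set {m0}):
  step 1 (a): {m1}
  step 2 (b): {m2, m3}
  step 3 (a): {m0, m4}
  step 4 (a): {m1}
  ✓ P
Executing abaa from Q (initial set {n0}):
  step 1 (a): {n1}
  step 2 (b): {n2, n3}
  step 3 (a): {n4}
  step 4 (a): ∅  — Q cannot continue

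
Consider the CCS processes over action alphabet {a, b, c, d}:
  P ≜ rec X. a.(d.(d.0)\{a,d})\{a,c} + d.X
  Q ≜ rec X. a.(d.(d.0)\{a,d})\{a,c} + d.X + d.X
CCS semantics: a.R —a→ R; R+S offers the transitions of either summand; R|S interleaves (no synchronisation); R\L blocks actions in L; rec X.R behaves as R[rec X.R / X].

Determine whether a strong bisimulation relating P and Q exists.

P's transition system — 3 states:
  m0 = rec X. a.(d.(d.0)\{a,d})\{a,c} + d.X has moves --a--▸ m1, --d--▸ m0
  m1 = (d.(d.0)\{a,d})\{a,c} has moves --d--▸ m2
  m2 = (d.0)\{a,d}\{a,c} has moves ∅
Q's transition system — 3 states:
  n0 = rec X. a.(d.(d.0)\{a,d})\{a,c} + d.X + d.X has moves --a--▸ n1, --d--▸ n0
  n1 = (d.(d.0)\{a,d})\{a,c} has moves --d--▸ n2
  n2 = (d.0)\{a,d}\{a,c} has moves ∅
Bisimilarity quotient blocks:
  B0 = {m0, n0}
  B1 = {m1, n1}
  B2 = {m2, n2}
m0 ∈ B0, n0 ∈ B0 → same block

YES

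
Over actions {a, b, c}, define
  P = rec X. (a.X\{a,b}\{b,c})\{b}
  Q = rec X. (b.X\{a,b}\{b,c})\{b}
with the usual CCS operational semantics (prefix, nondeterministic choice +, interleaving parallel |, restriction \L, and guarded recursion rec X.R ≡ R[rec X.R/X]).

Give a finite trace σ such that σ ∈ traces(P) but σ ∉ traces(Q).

P's transition system — 2 states:
  u0 = rec X. (a.X\{a,b}\{b,c})\{b} ⊢ ··a··> u1
  u1 = (rec X. (a.X\{a,b}\{b,c})\{b})\{a,b}\{b,c}\{b} ⊢ deadlocked
Q's transition system — 1 states:
  v0 = rec X. (b.X\{a,b}\{b,c})\{b} ⊢ deadlocked
Executing a from P (initial set {u0}):
  step 1 (a): {u1}
  ✓ P
Executing a from Q (initial set {v0}):
  step 1 (a): ∅ (Q stuck)

a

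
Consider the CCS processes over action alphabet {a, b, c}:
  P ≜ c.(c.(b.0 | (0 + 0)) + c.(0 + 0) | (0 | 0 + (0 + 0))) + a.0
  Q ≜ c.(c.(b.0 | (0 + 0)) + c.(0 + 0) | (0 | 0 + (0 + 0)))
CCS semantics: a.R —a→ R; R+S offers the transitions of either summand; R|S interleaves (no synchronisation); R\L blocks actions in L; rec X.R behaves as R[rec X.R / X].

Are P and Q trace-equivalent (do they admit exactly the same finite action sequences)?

trace-distinct — witness ⟨a⟩

Reachable graph of P (6 states):
  m0 = c.(c.(b.0 | (0 + 0)) + c.(0 + 0) | (0 | 0 + (0 + 0))) + a.0 has moves -a-> m1, -c-> m2
  m1 = 0 has moves ∅
  m2 = c.(b.0 | (0 + 0)) + c.(0 + 0) | (0 | 0 + (0 + 0)) has moves -c-> m3, -c-> m4
  m3 = (0 + 0) | (0 | 0 + (0 + 0)) has moves ∅
  m4 = b.0 | (0 + 0) has moves -b-> m5
  m5 = 0 | (0 + 0) has moves ∅
Reachable graph of Q (5 states):
  n0 = c.(c.(b.0 | (0 + 0)) + c.(0 + 0) | (0 | 0 + (0 + 0))) has moves -c-> n1
  n1 = c.(b.0 | (0 + 0)) + c.(0 + 0) | (0 | 0 + (0 + 0)) has moves -c-> n2, -c-> n3
  n2 = (0 + 0) | (0 | 0 + (0 + 0)) has moves ∅
  n3 = b.0 | (0 + 0) has moves -b-> n4
  n4 = 0 | (0 + 0) has moves ∅
Trace ⟨a⟩ through P, begin at {m0}:
  step 1 (a): {m1}
  — P admits the full trace.
Trace ⟨a⟩ through Q, begin at {n0}:
  step 1 (a): ∅  — Q cannot continue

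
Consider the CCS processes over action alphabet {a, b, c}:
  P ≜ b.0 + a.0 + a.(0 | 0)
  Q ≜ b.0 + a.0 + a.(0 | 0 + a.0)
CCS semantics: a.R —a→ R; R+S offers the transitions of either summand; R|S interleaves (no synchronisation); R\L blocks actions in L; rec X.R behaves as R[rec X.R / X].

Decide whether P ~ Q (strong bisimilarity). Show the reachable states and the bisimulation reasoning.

not bisimilar

LTS(P): 3 reachable states
  p0 = b.0 + a.0 + a.(0 | 0) ⊢ -a-> p1, -a-> p2, -b-> p1
  p1 = 0 ⊢ stopped
  p2 = 0 | 0 ⊢ stopped
LTS(Q): 3 reachable states
  q0 = b.0 + a.0 + a.(0 | 0 + a.0) ⊢ -a-> q1, -a-> q2, -b-> q1
  q1 = 0 ⊢ stopped
  q2 = 0 | 0 + a.0 ⊢ -a-> q1
Bisimilarity quotient blocks:
  B0 = {p0}
  B1 = {p1, p2, q1}
  B2 = {q0}
  B3 = {q2}
p0 ∈ B0, q0 ∈ B2 → different blocks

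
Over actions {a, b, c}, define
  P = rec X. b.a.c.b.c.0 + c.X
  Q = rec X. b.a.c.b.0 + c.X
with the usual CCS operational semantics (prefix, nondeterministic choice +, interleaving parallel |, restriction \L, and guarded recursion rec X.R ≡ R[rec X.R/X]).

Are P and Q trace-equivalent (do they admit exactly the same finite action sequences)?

Reachable graph of P (6 states):
  s0 = rec X. b.a.c.b.c.0 + c.X → --b--▸ s1, --c--▸ s0
  s1 = a.c.b.c.0 → --a--▸ s2
  s2 = c.b.c.0 → --c--▸ s3
  s3 = b.c.0 → --b--▸ s4
  s4 = c.0 → --c--▸ s5
  s5 = 0 → ∅
Reachable graph of Q (5 states):
  t0 = rec X. b.a.c.b.0 + c.X → --b--▸ t1, --c--▸ t0
  t1 = a.c.b.0 → --a--▸ t2
  t2 = c.b.0 → --c--▸ t3
  t3 = b.0 → --b--▸ t4
  t4 = 0 → ∅
Executing bacbc from P (initial set {s0}):
  step 1 (b): {s1}
  step 2 (a): {s2}
  step 3 (c): {s3}
  step 4 (b): {s4}
  step 5 (c): {s5}
  ✓ P
Executing bacbc from Q (initial set {t0}):
  step 1 (b): {t1}
  step 2 (a): {t2}
  step 3 (c): {t3}
  step 4 (b): {t4}
  step 5 (c): no successor for Q

NO — witness ⟨bacbc⟩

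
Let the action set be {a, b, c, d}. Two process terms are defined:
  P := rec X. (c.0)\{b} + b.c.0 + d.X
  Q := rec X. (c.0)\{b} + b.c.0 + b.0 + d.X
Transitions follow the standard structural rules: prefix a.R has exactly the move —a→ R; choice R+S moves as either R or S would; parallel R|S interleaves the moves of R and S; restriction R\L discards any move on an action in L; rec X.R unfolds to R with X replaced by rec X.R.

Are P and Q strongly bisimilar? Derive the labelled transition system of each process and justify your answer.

P ≁ Q

P's transition system — 4 states:
  u0 = rec X. (c.0)\{b} + b.c.0 + d.X :: =b=> u1, =c=> u2, =d=> u0
  u1 = c.0 :: =c=> u3
  u2 = 0\{b} :: (no moves)
  u3 = 0 :: (no moves)
Q's transition system — 4 states:
  v0 = rec X. (c.0)\{b} + b.c.0 + b.0 + d.X :: =b=> v1, =b=> v2, =c=> v3, =d=> v0
  v1 = 0 :: (no moves)
  v2 = c.0 :: =c=> v1
  v3 = 0\{b} :: (no moves)
Partition-refinement fixed point:
  B0 = {u0}
  B1 = {u2, u3, v1, v3}
  B2 = {u1, v2}
  B3 = {v0}
u0 ∈ B0, v0 ∈ B3 → different blocks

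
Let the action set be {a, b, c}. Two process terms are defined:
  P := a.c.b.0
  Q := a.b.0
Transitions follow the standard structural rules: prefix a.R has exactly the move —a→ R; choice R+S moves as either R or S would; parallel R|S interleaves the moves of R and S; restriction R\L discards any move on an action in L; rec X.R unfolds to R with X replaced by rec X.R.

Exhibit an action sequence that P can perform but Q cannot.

ac

P's transition system — 4 states:
  p0 = a.c.b.0 ⊢ --a--▸ p1
  p1 = c.b.0 ⊢ --c--▸ p2
  p2 = b.0 ⊢ --b--▸ p3
  p3 = 0 ⊢ ∅
Q's transition system — 3 states:
  q0 = a.b.0 ⊢ --a--▸ q1
  q1 = b.0 ⊢ --b--▸ q2
  q2 = 0 ⊢ ∅
Executing ac from P (initial set {p0}):
  after a @ step 1: {p1}
  after c @ step 2: {p2}
  ✓ P
Executing ac from Q (initial set {q0}):
  after a @ step 1: {q1}
  after c @ step 2: ∅ (Q stuck)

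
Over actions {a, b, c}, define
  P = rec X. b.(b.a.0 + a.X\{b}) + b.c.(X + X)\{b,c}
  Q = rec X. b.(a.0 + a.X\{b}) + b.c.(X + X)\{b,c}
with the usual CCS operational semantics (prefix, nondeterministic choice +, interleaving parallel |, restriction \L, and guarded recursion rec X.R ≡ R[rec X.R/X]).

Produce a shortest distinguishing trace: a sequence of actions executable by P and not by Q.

bb

P's transition system — 7 states:
  m0 = rec X. b.(b.a.0 + a.X\{b}) + b.c.(X + X)\{b,c} has moves =b=> m1, =b=> m2
  m1 = b.a.0 + a.(rec X. b.(b.a.0 + a.X\{b}) + b.c.(X + X)\{b,c})\{b} has moves =a=> m3, =b=> m4
  m2 = c.((rec X. b.(b.a.0 + a.X\{b}) + b.c.(X + X)\{b,c}) + (rec X. b.(b.a.0 + a.X\{b}) + b.c.(X + X)\{b,c}))\{b,c} has moves =c=> m5
  m3 = (rec X. b.(b.a.0 + a.X\{b}) + b.c.(X + X)\{b,c})\{b} has moves (no moves)
  m4 = a.0 has moves =a=> m6
  m5 = ((rec X. b.(b.a.0 + a.X\{b}) + b.c.(X + X)\{b,c}) + (rec X. b.(b.a.0 + a.X\{b}) + b.c.(X + X)\{b,c}))\{b,c} has moves (no moves)
  m6 = 0 has moves (no moves)
Q's transition system — 6 states:
  n0 = rec X. b.(a.0 + a.X\{b}) + b.c.(X + X)\{b,c} has moves =b=> n1, =b=> n2
  n1 = a.0 + a.(rec X. b.(a.0 + a.X\{b}) + b.c.(X + X)\{b,c})\{b} has moves =a=> n3, =a=> n4
  n2 = c.((rec X. b.(a.0 + a.X\{b}) + b.c.(X + X)\{b,c}) + (rec X. b.(a.0 + a.X\{b}) + b.c.(X + X)\{b,c}))\{b,c} has moves =c=> n5
  n3 = (rec X. b.(a.0 + a.X\{b}) + b.c.(X + X)\{b,c})\{b} has moves (no moves)
  n4 = 0 has moves (no moves)
  n5 = ((rec X. b.(a.0 + a.X\{b}) + b.c.(X + X)\{b,c}) + (rec X. b.(a.0 + a.X\{b}) + b.c.(X + X)\{b,c}))\{b,c} has moves (no moves)
Run σ = ⟨bb⟩ on P: start {m0}
  after b @ step 1: {m1, m2}
  after b @ step 2: {m4}
  ✓ P
Run σ = ⟨bb⟩ on Q: start {n0}
  after b @ step 1: {n1, n2}
  after b @ step 2: no successor for Q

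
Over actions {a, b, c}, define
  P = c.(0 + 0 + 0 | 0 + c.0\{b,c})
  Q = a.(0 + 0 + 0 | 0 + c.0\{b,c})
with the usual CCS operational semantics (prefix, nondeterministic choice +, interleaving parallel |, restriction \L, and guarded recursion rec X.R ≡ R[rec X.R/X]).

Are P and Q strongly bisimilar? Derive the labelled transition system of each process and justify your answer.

NO

Reachable graph of P (3 states):
  s0 = c.(0 + 0 + 0 | 0 + c.0\{b,c}) → -c-> s1
  s1 = 0 + 0 + 0 | 0 + c.0\{b,c} → -c-> s2
  s2 = 0\{b,c} → (no moves)
Reachable graph of Q (3 states):
  t0 = a.(0 + 0 + 0 | 0 + c.0\{b,c}) → -a-> t1
  t1 = 0 + 0 + 0 | 0 + c.0\{b,c} → -c-> t2
  t2 = 0\{b,c} → (no moves)
Coarsest stable partition (strong bisimilarity classes):
  B0 = {s0}
  B1 = {s1, t1}
  B2 = {s2, t2}
  B3 = {t0}
s0 ∈ B0, t0 ∈ B3 → different blocks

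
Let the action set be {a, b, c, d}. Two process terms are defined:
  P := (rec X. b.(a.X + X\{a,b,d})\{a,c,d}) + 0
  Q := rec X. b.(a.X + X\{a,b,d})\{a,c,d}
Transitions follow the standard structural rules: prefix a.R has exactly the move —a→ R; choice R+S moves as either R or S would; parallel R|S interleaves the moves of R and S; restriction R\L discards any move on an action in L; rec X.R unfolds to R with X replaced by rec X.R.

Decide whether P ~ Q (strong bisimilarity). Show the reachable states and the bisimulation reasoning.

bisimilar

P's transition system — 2 states:
  u0 = (rec X. b.(a.X + X\{a,b,d})\{a,c,d}) + 0 ⊢ ··b··> u1
  u1 = (a.(rec X. b.(a.X + X\{a,b,d})\{a,c,d}) + (rec X. b.(a.X + X\{a,b,d})\{a,c,d})\{a,b,d})\{a,c,d} ⊢ ·
Q's transition system — 2 states:
  v0 = rec X. b.(a.X + X\{a,b,d})\{a,c,d} ⊢ ··b··> v1
  v1 = (a.(rec X. b.(a.X + X\{a,b,d})\{a,c,d}) + (rec X. b.(a.X + X\{a,b,d})\{a,c,d})\{a,b,d})\{a,c,d} ⊢ ·
Partition-refinement fixed point:
  B0 = {u0, v0}
  B1 = {u1, v1}
u0 ∈ B0, v0 ∈ B0 → same block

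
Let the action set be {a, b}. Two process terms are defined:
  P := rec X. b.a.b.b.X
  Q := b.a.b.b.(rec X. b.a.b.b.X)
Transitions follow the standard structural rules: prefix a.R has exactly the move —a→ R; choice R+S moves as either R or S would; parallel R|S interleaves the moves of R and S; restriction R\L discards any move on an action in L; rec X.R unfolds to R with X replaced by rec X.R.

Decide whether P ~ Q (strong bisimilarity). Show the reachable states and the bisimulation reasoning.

P ~ Q

P's transition system — 4 states:
  s0 = rec X. b.a.b.b.X ⊢ --b--▸ s1
  s1 = a.b.b.(rec X. b.a.b.b.X) ⊢ --a--▸ s2
  s2 = b.b.(rec X. b.a.b.b.X) ⊢ --b--▸ s3
  s3 = b.(rec X. b.a.b.b.X) ⊢ --b--▸ s0
Q's transition system — 5 states:
  t0 = b.a.b.b.(rec X. b.a.b.b.X) ⊢ --b--▸ t1
  t1 = a.b.b.(rec X. b.a.b.b.X) ⊢ --a--▸ t2
  t2 = b.b.(rec X. b.a.b.b.X) ⊢ --b--▸ t3
  t3 = b.(rec X. b.a.b.b.X) ⊢ --b--▸ t4
  t4 = rec X. b.a.b.b.X ⊢ --b--▸ t1
Coarsest stable partition (strong bisimilarity classes):
  B0 = {s0, t0, t4}
  B1 = {s1, t1}
  B2 = {s2, t2}
  B3 = {s3, t3}
s0 ∈ B0, t0 ∈ B0 → same block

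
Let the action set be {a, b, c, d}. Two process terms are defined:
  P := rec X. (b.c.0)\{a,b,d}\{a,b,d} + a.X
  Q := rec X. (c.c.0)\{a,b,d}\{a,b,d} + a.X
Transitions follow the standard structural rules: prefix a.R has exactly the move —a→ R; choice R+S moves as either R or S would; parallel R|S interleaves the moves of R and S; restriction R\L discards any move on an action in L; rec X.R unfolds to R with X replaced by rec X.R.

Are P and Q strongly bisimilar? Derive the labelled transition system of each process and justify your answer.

not bisimilar

P's transition system — 1 states:
  m0 = rec X. (b.c.0)\{a,b,d}\{a,b,d} + a.X → -a-> m0
Q's transition system — 3 states:
  n0 = rec X. (c.c.0)\{a,b,d}\{a,b,d} + a.X → -a-> n0, -c-> n1
  n1 = (c.0)\{a,b,d}\{a,b,d} → -c-> n2
  n2 = 0\{a,b,d}\{a,b,d} → ·
Coarsest stable partition (strong bisimilarity classes):
  B0 = {m0}
  B1 = {n0}
  B2 = {n1}
  B3 = {n2}
m0 ∈ B0, n0 ∈ B1 → different blocks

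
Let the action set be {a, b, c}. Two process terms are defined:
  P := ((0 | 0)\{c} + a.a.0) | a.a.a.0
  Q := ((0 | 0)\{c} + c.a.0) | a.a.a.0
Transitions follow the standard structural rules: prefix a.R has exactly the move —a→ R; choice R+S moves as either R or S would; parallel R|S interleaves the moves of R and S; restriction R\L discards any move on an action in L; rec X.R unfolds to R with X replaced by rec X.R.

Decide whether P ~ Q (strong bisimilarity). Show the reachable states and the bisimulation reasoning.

NO

Reachable graph of P (12 states):
  u0 = ((0 | 0)\{c} + a.a.0) | a.a.a.0 → --a--▸ u1, --a--▸ u2
  u1 = ((0 | 0)\{c} + a.a.0) | a.a.0 → --a--▸ u3, --a--▸ u4
  u2 = a.0 | a.a.a.0 → --a--▸ u4, --a--▸ u5
  u3 = ((0 | 0)\{c} + a.a.0) | a.0 → --a--▸ u6, --a--▸ u7
  u4 = a.0 | a.a.0 → --a--▸ u7, --a--▸ u8
  u5 = 0 | a.a.a.0 → --a--▸ u8
  u6 = ((0 | 0)\{c} + a.a.0) | 0 → --a--▸ u9
  u7 = a.0 | a.0 → --a--▸ u10, --a--▸ u9
  u8 = 0 | a.a.0 → --a--▸ u10
  u9 = a.0 | 0 → --a--▸ u11
  u10 = 0 | a.0 → --a--▸ u11
  u11 = 0 | 0 → ∅
Reachable graph of Q (12 states):
  v0 = ((0 | 0)\{c} + c.a.0) | a.a.a.0 → --a--▸ v1, --c--▸ v2
  v1 = ((0 | 0)\{c} + c.a.0) | a.a.0 → --a--▸ v3, --c--▸ v4
  v2 = a.0 | a.a.a.0 → --a--▸ v4, --a--▸ v5
  v3 = ((0 | 0)\{c} + c.a.0) | a.0 → --a--▸ v6, --c--▸ v7
  v4 = a.0 | a.a.0 → --a--▸ v7, --a--▸ v8
  v5 = 0 | a.a.a.0 → --a--▸ v8
  v6 = ((0 | 0)\{c} + c.a.0) | 0 → --c--▸ v9
  v7 = a.0 | a.0 → --a--▸ v10, --a--▸ v9
  v8 = 0 | a.a.0 → --a--▸ v10
  v9 = a.0 | 0 → --a--▸ v11
  v10 = 0 | a.0 → --a--▸ v11
  v11 = 0 | 0 → ∅
Coarsest stable partition (strong bisimilarity classes):
  B0 = {u0}
  B1 = {u1, u2, v2}
  B2 = {u3, u4, u5, v4, v5}
  B3 = {u6, u7, u8, v7, v8}
  B4 = {u10, u9, v10, v9}
  B5 = {u11, v11}
  B6 = {v0}
  B7 = {v1}
  B8 = {v3}
  B9 = {v6}
u0 ∈ B0, v0 ∈ B6 → different blocks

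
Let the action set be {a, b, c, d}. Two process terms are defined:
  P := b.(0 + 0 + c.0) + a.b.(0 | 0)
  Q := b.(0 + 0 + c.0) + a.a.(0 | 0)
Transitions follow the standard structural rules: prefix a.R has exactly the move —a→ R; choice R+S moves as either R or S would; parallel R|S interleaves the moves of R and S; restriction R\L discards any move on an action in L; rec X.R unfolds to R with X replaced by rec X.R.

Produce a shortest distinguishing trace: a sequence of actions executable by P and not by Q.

ab

Reachable graph of P (5 states):
  s0 = b.(0 + 0 + c.0) + a.b.(0 | 0) | --a--▸ s1, --b--▸ s2
  s1 = b.(0 | 0) | --b--▸ s3
  s2 = 0 + 0 + c.0 | --c--▸ s4
  s3 = 0 | 0 | deadlocked
  s4 = 0 | deadlocked
Reachable graph of Q (5 states):
  t0 = b.(0 + 0 + c.0) + a.a.(0 | 0) | --a--▸ t1, --b--▸ t2
  t1 = a.(0 | 0) | --a--▸ t3
  t2 = 0 + 0 + c.0 | --c--▸ t4
  t3 = 0 | 0 | deadlocked
  t4 = 0 | deadlocked
Executing ab from P (initial set {s0}):
  [1] a ⇒ {s1}
  [2] b ⇒ {s3}
  — P admits the full trace.
Executing ab from Q (initial set {t0}):
  [1] a ⇒ {t1}
  [2] b ⇒ no successor for Q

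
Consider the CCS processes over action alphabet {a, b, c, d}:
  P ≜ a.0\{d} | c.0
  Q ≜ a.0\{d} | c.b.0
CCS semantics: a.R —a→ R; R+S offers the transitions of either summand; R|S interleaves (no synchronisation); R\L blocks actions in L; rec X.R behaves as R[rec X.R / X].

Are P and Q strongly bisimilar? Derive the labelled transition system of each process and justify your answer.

P ≁ Q

LTS(P): 4 reachable states
  s0 = a.0\{d} | c.0 → -a-> s1, -c-> s2
  s1 = 0\{d} | c.0 → -c-> s3
  s2 = a.0\{d} | 0 → -a-> s3
  s3 = 0\{d} | 0 → ∅
LTS(Q): 6 reachable states
  t0 = a.0\{d} | c.b.0 → -a-> t1, -c-> t2
  t1 = 0\{d} | c.b.0 → -c-> t3
  t2 = a.0\{d} | b.0 → -a-> t3, -b-> t4
  t3 = 0\{d} | b.0 → -b-> t5
  t4 = a.0\{d} | 0 → -a-> t5
  t5 = 0\{d} | 0 → ∅
Partition-refinement fixed point:
  B0 = {s0}
  B1 = {s2, t4}
  B2 = {s3, t5}
  B3 = {s1}
  B4 = {t0}
  B5 = {t1}
  B6 = {t3}
  B7 = {t2}
s0 ∈ B0, t0 ∈ B4 → different blocks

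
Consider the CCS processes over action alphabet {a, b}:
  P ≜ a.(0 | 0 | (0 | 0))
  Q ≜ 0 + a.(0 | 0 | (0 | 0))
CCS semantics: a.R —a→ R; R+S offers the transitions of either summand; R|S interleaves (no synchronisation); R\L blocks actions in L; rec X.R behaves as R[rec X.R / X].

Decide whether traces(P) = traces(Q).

trace-equivalent

P's transition system — 2 states:
  m0 = a.(0 | 0 | (0 | 0)) ⊢ ··a··> m1
  m1 = 0 | 0 | (0 | 0) ⊢ ∅
Q's transition system — 2 states:
  n0 = 0 + a.(0 | 0 | (0 | 0)) ⊢ ··a··> n1
  n1 = 0 | 0 | (0 | 0) ⊢ ∅
Bisimilarity quotient blocks:
  B0 = {m0, n0}
  B1 = {m1, n1}
m0 ∈ B0, n0 ∈ B0 → same block
Bisimilar ⇒ trace-equivalent.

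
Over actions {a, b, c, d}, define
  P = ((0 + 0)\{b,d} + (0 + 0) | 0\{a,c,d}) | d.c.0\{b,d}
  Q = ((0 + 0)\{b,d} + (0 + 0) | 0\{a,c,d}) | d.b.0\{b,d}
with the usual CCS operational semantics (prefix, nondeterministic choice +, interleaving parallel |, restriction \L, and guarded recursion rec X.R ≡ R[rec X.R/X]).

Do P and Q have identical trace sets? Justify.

LTS(P): 3 reachable states
  s0 = ((0 + 0)\{b,d} + (0 + 0) | 0\{a,c,d}) | d.c.0\{b,d} | ··d··> s1
  s1 = ((0 + 0)\{b,d} + (0 + 0) | 0\{a,c,d}) | c.0\{b,d} | ··c··> s2
  s2 = ((0 + 0)\{b,d} + (0 + 0) | 0\{a,c,d}) | 0\{b,d} | deadlocked
LTS(Q): 3 reachable states
  t0 = ((0 + 0)\{b,d} + (0 + 0) | 0\{a,c,d}) | d.b.0\{b,d} | ··d··> t1
  t1 = ((0 + 0)\{b,d} + (0 + 0) | 0\{a,c,d}) | b.0\{b,d} | ··b··> t2
  t2 = ((0 + 0)\{b,d} + (0 + 0) | 0\{a,c,d}) | 0\{b,d} | deadlocked
Trace ⟨dc⟩ through P, begin at {s0}:
  [1] d ⇒ {s1}
  [2] c ⇒ {s2}
  — P admits the full trace.
Trace ⟨dc⟩ through Q, begin at {t0}:
  [1] d ⇒ {t1}
  [2] c ⇒ ∅ (Q stuck)

trace-distinct — witness ⟨dc⟩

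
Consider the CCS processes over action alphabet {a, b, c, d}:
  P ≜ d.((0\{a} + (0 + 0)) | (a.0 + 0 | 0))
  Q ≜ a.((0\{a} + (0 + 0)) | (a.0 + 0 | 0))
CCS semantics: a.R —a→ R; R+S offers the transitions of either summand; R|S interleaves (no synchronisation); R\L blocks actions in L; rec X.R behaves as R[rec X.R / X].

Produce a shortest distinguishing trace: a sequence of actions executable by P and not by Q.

d

LTS(P): 3 reachable states
  s0 = d.((0\{a} + (0 + 0)) | (a.0 + 0 | 0)) ⊢ =d=> s1
  s1 = (0\{a} + (0 + 0)) | (a.0 + 0 | 0) ⊢ =a=> s2
  s2 = (0\{a} + (0 + 0)) | 0 ⊢ ·
LTS(Q): 3 reachable states
  t0 = a.((0\{a} + (0 + 0)) | (a.0 + 0 | 0)) ⊢ =a=> t1
  t1 = (0\{a} + (0 + 0)) | (a.0 + 0 | 0) ⊢ =a=> t2
  t2 = (0\{a} + (0 + 0)) | 0 ⊢ ·
Executing d from P (initial set {s0}):
  step 1 (d): {s1}
  ✓ P
Executing d from Q (initial set {t0}):
  step 1 (d): ∅ (Q stuck)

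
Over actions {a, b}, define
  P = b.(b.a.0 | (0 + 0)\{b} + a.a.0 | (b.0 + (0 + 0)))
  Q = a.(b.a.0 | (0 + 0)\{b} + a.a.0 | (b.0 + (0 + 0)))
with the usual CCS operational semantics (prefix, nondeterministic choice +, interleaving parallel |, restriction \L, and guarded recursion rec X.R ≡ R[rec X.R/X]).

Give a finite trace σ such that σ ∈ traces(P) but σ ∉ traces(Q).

b

Reachable graph of P (9 states):
  m0 = b.(b.a.0 | (0 + 0)\{b} + a.a.0 | (b.0 + (0 + 0))) ⊢ =b=> m1
  m1 = b.a.0 | (0 + 0)\{b} + a.a.0 | (b.0 + (0 + 0)) ⊢ =a=> m2, =b=> m3, =b=> m4
  m2 = a.0 | (b.0 + (0 + 0)) ⊢ =a=> m5, =b=> m6
  m3 = a.0 | (0 + 0)\{b} ⊢ =a=> m7
  m4 = a.a.0 | 0 ⊢ =a=> m6
  m5 = 0 | (b.0 + (0 + 0)) ⊢ =b=> m8
  m6 = a.0 | 0 ⊢ =a=> m8
  m7 = 0 | (0 + 0)\{b} ⊢ stopped
  m8 = 0 | 0 ⊢ stopped
Reachable graph of Q (9 states):
  n0 = a.(b.a.0 | (0 + 0)\{b} + a.a.0 | (b.0 + (0 + 0))) ⊢ =a=> n1
  n1 = b.a.0 | (0 + 0)\{b} + a.a.0 | (b.0 + (0 + 0)) ⊢ =a=> n2, =b=> n3, =b=> n4
  n2 = a.0 | (b.0 + (0 + 0)) ⊢ =a=> n5, =b=> n6
  n3 = a.0 | (0 + 0)\{b} ⊢ =a=> n7
  n4 = a.a.0 | 0 ⊢ =a=> n6
  n5 = 0 | (b.0 + (0 + 0)) ⊢ =b=> n8
  n6 = a.0 | 0 ⊢ =a=> n8
  n7 = 0 | (0 + 0)\{b} ⊢ stopped
  n8 = 0 | 0 ⊢ stopped
Trace ⟨b⟩ through P, begin at {m0}:
  [1] b ⇒ {m1}
  — P admits the full trace.
Trace ⟨b⟩ through Q, begin at {n0}:
  [1] b ⇒ ∅ (Q stuck)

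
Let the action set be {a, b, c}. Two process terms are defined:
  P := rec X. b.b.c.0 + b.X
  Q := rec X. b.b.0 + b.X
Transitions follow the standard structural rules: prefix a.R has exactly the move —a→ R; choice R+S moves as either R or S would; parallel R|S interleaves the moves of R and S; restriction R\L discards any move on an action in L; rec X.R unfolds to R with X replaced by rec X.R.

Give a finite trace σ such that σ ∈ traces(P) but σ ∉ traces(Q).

bbc

LTS(P): 4 reachable states
  u0 = rec X. b.b.c.0 + b.X ⊢ =b=> u0, =b=> u1
  u1 = b.c.0 ⊢ =b=> u2
  u2 = c.0 ⊢ =c=> u3
  u3 = 0 ⊢ stopped
LTS(Q): 3 reachable states
  v0 = rec X. b.b.0 + b.X ⊢ =b=> v0, =b=> v1
  v1 = b.0 ⊢ =b=> v2
  v2 = 0 ⊢ stopped
Executing bbc from P (initial set {u0}):
  [1] b ⇒ {u0, u1}
  [2] b ⇒ {u0, u1, u2}
  [3] c ⇒ {u3}
  P completes σ.
Executing bbc from Q (initial set {v0}):
  [1] b ⇒ {v0, v1}
  [2] b ⇒ {v0, v1, v2}
  [3] c ⇒ no successor for Q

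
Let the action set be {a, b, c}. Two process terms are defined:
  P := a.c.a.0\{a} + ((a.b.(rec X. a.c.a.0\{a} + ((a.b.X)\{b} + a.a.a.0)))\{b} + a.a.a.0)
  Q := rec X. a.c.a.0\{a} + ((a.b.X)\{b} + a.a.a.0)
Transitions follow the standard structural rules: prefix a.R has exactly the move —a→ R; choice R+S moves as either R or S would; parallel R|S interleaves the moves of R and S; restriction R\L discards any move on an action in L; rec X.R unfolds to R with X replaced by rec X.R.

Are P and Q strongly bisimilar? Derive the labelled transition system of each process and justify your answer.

Reachable graph of P (8 states):
  s0 = a.c.a.0\{a} + ((a.b.(rec X. a.c.a.0\{a} + ((a.b.X)\{b} + a.a.a.0)))\{b} + a.a.a.0) has moves ··a··> s1, ··a··> s2, ··a··> s3
  s1 = (b.(rec X. a.c.a.0\{a} + ((a.b.X)\{b} + a.a.a.0)))\{b} has moves (no moves)
  s2 = a.a.0 has moves ··a··> s4
  s3 = c.a.0\{a} has moves ··c··> s5
  s4 = a.0 has moves ··a··> s6
  s5 = a.0\{a} has moves ··a··> s7
  s6 = 0 has moves (no moves)
  s7 = 0\{a} has moves (no moves)
Reachable graph of Q (8 states):
  t0 = rec X. a.c.a.0\{a} + ((a.b.X)\{b} + a.a.a.0) has moves ··a··> t1, ··a··> t2, ··a··> t3
  t1 = (b.(rec X. a.c.a.0\{a} + ((a.b.X)\{b} + a.a.a.0)))\{b} has moves (no moves)
  t2 = a.a.0 has moves ··a··> t4
  t3 = c.a.0\{a} has moves ··c··> t5
  t4 = a.0 has moves ··a··> t6
  t5 = a.0\{a} has moves ··a··> t7
  t6 = 0 has moves (no moves)
  t7 = 0\{a} has moves (no moves)
Bisimilarity quotient blocks:
  B0 = {s0, t0}
  B1 = {s1, s6, s7, t1, t6, t7}
  B2 = {s2, t2}
  B3 = {s4, s5, t4, t5}
  B4 = {s3, t3}
s0 ∈ B0, t0 ∈ B0 → same block

YES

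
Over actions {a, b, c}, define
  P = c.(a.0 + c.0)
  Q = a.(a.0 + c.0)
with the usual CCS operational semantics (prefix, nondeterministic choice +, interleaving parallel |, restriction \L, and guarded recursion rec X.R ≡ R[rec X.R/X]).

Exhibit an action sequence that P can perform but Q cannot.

c

Reachable graph of P (3 states):
  p0 = c.(a.0 + c.0) → -c-> p1
  p1 = a.0 + c.0 → -a-> p2, -c-> p2
  p2 = 0 → (no moves)
Reachable graph of Q (3 states):
  q0 = a.(a.0 + c.0) → -a-> q1
  q1 = a.0 + c.0 → -a-> q2, -c-> q2
  q2 = 0 → (no moves)
Run σ = ⟨c⟩ on P: start {p0}
  [1] c ⇒ {p1}
  ✓ P
Run σ = ⟨c⟩ on Q: start {q0}
  [1] c ⇒ no successor for Q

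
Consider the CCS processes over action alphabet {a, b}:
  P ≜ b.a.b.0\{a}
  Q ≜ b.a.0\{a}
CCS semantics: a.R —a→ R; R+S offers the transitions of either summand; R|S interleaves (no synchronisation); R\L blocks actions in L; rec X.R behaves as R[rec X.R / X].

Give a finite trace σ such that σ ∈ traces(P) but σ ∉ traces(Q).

bab

P's transition system — 4 states:
  s0 = b.a.b.0\{a} | -b-> s1
  s1 = a.b.0\{a} | -a-> s2
  s2 = b.0\{a} | -b-> s3
  s3 = 0\{a} | ∅
Q's transition system — 3 states:
  t0 = b.a.0\{a} | -b-> t1
  t1 = a.0\{a} | -a-> t2
  t2 = 0\{a} | ∅
Run σ = ⟨bab⟩ on P: start {s0}
  step 1 (b): {s1}
  step 2 (a): {s2}
  step 3 (b): {s3}
  P completes σ.
Run σ = ⟨bab⟩ on Q: start {t0}
  step 1 (b): {t1}
  step 2 (a): {t2}
  step 3 (b): no successor for Q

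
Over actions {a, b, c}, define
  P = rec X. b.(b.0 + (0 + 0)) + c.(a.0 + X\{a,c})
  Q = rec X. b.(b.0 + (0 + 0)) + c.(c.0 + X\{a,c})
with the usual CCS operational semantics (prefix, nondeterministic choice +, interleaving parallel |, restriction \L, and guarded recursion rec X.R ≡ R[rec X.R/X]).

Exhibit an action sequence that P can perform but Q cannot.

ca

P's transition system — 6 states:
  p0 = rec X. b.(b.0 + (0 + 0)) + c.(a.0 + X\{a,c}) ⊢ -b-> p1, -c-> p2
  p1 = b.0 + (0 + 0) ⊢ -b-> p3
  p2 = a.0 + (rec X. b.(b.0 + (0 + 0)) + c.(a.0 + X\{a,c}))\{a,c} ⊢ -a-> p3, -b-> p4
  p3 = 0 ⊢ stopped
  p4 = (b.0 + (0 + 0))\{a,c} ⊢ -b-> p5
  p5 = 0\{a,c} ⊢ stopped
Q's transition system — 6 states:
  q0 = rec X. b.(b.0 + (0 + 0)) + c.(c.0 + X\{a,c}) ⊢ -b-> q1, -c-> q2
  q1 = b.0 + (0 + 0) ⊢ -b-> q3
  q2 = c.0 + (rec X. b.(b.0 + (0 + 0)) + c.(c.0 + X\{a,c}))\{a,c} ⊢ -b-> q4, -c-> q3
  q3 = 0 ⊢ stopped
  q4 = (b.0 + (0 + 0))\{a,c} ⊢ -b-> q5
  q5 = 0\{a,c} ⊢ stopped
Trace ⟨ca⟩ through P, begin at {p0}:
  [1] c ⇒ {p2}
  [2] a ⇒ {p3}
  P completes σ.
Trace ⟨ca⟩ through Q, begin at {q0}:
  [1] c ⇒ {q2}
  [2] a ⇒ ∅  — Q cannot continue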